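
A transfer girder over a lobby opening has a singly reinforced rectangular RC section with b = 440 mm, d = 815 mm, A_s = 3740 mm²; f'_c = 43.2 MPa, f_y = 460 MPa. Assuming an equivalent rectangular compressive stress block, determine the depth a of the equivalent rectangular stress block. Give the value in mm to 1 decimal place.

T = A_s f_y = 3740 × 460 = 1720400 N = 1720.4 kN.
Setting C = 0.85 f'_c a b equal to T: a = 1720400/(0.85 × 43.2 × 440) = 106.5 mm.

a ≈ 106.5 mm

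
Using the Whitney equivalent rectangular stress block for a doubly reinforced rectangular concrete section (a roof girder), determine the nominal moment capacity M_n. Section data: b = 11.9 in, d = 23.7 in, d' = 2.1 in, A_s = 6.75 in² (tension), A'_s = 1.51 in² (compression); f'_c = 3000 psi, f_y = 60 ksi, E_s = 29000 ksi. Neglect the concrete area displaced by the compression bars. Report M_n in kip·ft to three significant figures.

M_n ≈ 648 kip·ft

Assume both steels yield.
a = (A_s − A'_s) f_y/(0.85 f'_c b) = (6.75 − 1.51) × 60/(0.85 × 3 × 11.9) = 10.361 in.
c = a/β₁ = 10.361/0.85 = 12.189 in; ε'_s = 0.003(c − d')/c = 0.0025 ≥ ε_y = 0.0021, so the compression steel yields.
M_n = (A_s − A'_s) f_y (d − a/2) + A'_s f_y (d − d') = 314.4 × (23.7 − 5.1805) + 90.6 × (23.7 − 2.1) = 5822.5 + 1957.0 = 7779.5 kip·in = 7779.5/12 = 648.29 kip·ft.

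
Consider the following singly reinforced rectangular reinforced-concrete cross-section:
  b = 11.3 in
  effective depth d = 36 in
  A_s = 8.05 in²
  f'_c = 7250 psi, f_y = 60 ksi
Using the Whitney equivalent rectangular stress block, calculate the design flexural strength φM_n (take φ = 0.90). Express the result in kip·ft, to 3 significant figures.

T = A_s f_y = 8.05 × 60 = 483 kips.
a = T/(0.85 f'_c b) = 483/(0.85 × 7.25 × 11.3) = 6.936 in.
M_n = T(d − a/2) = 483 × (36 − 3.468) = 15713.0 kip·in = 15713.0/12 = 1309.42 kip·ft.
φM_n = 0.90 × 1309.42 = 1178.48 kip·ft.

φM_n ≈ 1180 kip·ft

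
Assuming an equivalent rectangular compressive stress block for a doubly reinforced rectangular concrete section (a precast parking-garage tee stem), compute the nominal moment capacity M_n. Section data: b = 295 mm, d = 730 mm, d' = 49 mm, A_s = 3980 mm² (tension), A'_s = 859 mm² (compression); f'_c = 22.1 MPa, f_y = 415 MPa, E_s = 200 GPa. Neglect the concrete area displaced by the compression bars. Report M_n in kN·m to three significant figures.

Assume both tension and compression steel yield.
Net tension couple steel: A_s − A'_s = 3121 mm².
a = (A_s − A'_s) f_y / (0.85 f'_c b) = 1295215/(0.85 × 22.1 × 295) = 233.73 mm.
c = a/β₁ = 233.73/0.85 = 274.98 mm; ε'_s = 0.003(c − d')/c = 0.0025 ≥ f_y/E_s = 0.0021, so compression steel does yield.
M_n = (A_s − A'_s) f_y (d − a/2) + A'_s f_y (d − d') = [1295215 × (730 − 116.865) + 356485 × (730 − 49)] × 10⁻⁶ = 794.14 + 242.77 = 1036.91 kN·m.

M_n ≈ 1040 kN·m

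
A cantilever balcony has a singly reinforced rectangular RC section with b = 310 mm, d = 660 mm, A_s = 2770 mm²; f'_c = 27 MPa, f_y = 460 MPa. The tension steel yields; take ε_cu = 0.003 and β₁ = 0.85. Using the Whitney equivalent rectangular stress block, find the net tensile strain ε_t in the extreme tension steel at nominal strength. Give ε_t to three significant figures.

ε_t ≈ 0.00640

a = A_s f_y/(0.85 f'_c b) = 179.10 mm.
β₁ = 0.85, so c = a/β₁ = 179.10/0.85 = 210.71 mm.
From the linear strain diagram with ε_cu = 0.003: ε_t = 0.003 (d − c)/c = 0.003 × (660 − 210.71)/210.71 = 0.00640.
Since ε_t ≥ 0.005, the section is tension-controlled.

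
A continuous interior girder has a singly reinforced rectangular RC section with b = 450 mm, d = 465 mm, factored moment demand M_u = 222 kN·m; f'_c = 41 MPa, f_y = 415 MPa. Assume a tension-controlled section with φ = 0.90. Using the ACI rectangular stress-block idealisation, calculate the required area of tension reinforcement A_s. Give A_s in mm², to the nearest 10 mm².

A_s ≈ 1330 mm²

M_n = M_u/φ = 222/0.90 = 246.667 kN·m.
With M_n = 0.85 f'_c a b (d − a/2), solve the quadratic for a:
a = d − √(d² − 2M_n/(0.85 f'_c b)) = 465 − √(465² − 2 × 246.667×10⁶/(0.85 × 41 × 450)) = 35.15 mm.
A_s = 0.85 f'_c a b / f_y = 0.85 × 41 × 35.15 × 450 / 415 = 1328.3 mm².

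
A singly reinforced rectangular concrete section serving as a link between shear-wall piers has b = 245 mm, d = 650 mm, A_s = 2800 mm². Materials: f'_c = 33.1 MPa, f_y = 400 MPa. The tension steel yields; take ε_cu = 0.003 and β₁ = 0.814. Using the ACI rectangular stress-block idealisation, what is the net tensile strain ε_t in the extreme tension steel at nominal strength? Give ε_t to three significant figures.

ε_t ≈ 0.00677

a = A_s f_y/(0.85 f'_c b) = 162.48 mm.
β₁ = 0.814, so c = a/β₁ = 162.48/0.814 = 199.61 mm.
From the linear strain diagram with ε_cu = 0.003: ε_t = 0.003 (d − c)/c = 0.003 × (650 − 199.61)/199.61 = 0.00677.
Since ε_t ≥ 0.005, the section is tension-controlled.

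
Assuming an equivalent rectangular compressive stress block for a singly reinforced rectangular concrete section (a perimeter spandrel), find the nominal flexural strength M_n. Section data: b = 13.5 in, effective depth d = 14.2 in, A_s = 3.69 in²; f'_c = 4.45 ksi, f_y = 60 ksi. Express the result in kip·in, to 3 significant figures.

T = A_s f_y = 3.69 × 60 = 221.4 kips.
a = T/(0.85 f'_c b) = 221.4/(0.85 × 4.45 × 13.5) = 4.336 in.
M_n = T(d − a/2) = 221.4 × (14.2 − 2.168) = 2663.9 kip·in.

M_n ≈ 2660 kip·in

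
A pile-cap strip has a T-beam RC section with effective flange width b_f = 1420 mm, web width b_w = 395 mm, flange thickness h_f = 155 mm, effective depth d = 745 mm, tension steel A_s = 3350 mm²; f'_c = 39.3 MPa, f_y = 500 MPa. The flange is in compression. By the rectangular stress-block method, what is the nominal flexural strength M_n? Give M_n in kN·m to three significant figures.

M_n ≈ 1220 kN·m

Tension: T = A_s f_y = 3350 × 500 = 1675000 N.
Try a within the flange: a = T/(0.85 f'_c b_f) = 1675000/(0.85 × 39.3 × 1420) = 35.31 mm.
Since a = 35.31 ≤ h_f = 155 mm, the stress block lies entirely in the flange; analyse as a rectangular beam of width b_f.
M_n = T(d − a/2) = 1675000 × (745 − 17.655) = 1218.30 × 10⁶ N·mm.
M_n = 1218.30 kN·m.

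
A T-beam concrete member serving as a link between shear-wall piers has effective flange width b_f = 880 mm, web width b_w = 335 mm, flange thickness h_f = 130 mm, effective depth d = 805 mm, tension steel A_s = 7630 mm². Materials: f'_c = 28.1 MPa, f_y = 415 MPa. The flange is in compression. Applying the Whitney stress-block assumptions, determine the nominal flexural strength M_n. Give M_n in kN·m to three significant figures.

Tension: T = A_s f_y = 7630 × 415 = 3166450 N.
Try a within the flange: a = T/(0.85 f'_c b_f) = 3166450/(0.85 × 28.1 × 880) = 150.65 mm.
a = 150.65 > h_f = 130 mm: the block extends into the web. Split into flange-overhang and web parts.
C_f = 0.85 f'_c (b_f − b_w) h_f = 0.85 × 28.1 × (880 − 335) × 130 = 1692252 N.
Remaining web compression depth: a_w = (T − C_f)/(0.85 f'_c b_w) = (3166450 − 1692252)/(0.85 × 28.1 × 335) = 184.24 mm.
M_n = C_f(d − h_f/2) + (T − C_f)(d − a_w/2) = 1692252 × (805 − 65) + 1474198 × (805 − 92.12) = 1252.27 + 1050.93 = 2303.20 × 10⁶ N·mm.
M_n = 2303.20 kN·m.

M_n ≈ 2300 kN·m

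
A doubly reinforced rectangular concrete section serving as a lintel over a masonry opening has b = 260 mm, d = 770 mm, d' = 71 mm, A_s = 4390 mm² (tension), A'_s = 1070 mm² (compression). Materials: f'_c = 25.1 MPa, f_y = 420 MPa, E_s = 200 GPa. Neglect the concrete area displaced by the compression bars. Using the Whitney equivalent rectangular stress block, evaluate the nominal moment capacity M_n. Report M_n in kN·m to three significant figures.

M_n ≈ 1210 kN·m

Assume both tension and compression steel yield.
Net tension couple steel: A_s − A'_s = 3320 mm².
a = (A_s − A'_s) f_y / (0.85 f'_c b) = 1394400/(0.85 × 25.1 × 260) = 251.37 mm.
c = a/β₁ = 251.37/0.85 = 295.73 mm; ε'_s = 0.003(c − d')/c = 0.0023 ≥ f_y/E_s = 0.0021, so compression steel does yield.
M_n = (A_s − A'_s) f_y (d − a/2) + A'_s f_y (d − d') = [1394400 × (770 − 125.685) + 449400 × (770 − 71)] × 10⁻⁶ = 898.43 + 314.13 = 1212.56 kN·m.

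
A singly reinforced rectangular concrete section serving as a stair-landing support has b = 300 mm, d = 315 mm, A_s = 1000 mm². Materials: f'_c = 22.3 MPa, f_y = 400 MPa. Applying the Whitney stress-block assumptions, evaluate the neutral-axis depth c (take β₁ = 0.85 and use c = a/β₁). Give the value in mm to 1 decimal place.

c ≈ 82.8 mm

T = A_s f_y = 1000 × 400 = 400000 N = 400 kN.
Setting C = 0.85 f'_c a b equal to T: a = 400000/(0.85 × 22.3 × 300) = 70.342 mm.
With β₁ = 0.85, c = a/β₁ = 70.342/0.85 = 82.8 mm.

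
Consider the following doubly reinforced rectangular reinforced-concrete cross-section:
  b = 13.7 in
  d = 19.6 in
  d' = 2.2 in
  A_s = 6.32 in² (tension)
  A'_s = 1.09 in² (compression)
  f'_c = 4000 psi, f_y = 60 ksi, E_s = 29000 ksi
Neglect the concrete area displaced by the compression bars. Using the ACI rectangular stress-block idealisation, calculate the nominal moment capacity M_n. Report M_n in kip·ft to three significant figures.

Assume both steels yield.
a = (A_s − A'_s) f_y/(0.85 f'_c b) = (6.32 − 1.09) × 60/(0.85 × 4 × 13.7) = 6.737 in.
c = a/β₁ = 6.737/0.85 = 7.926 in; ε'_s = 0.003(c − d')/c = 0.0022 ≥ ε_y = 0.0021, so the compression steel yields.
M_n = (A_s − A'_s) f_y (d − a/2) + A'_s f_y (d − d') = 313.8 × (19.6 − 3.3685) + 65.4 × (19.6 − 2.2) = 5093.4 + 1138.0 = 6231.4 kip·in = 6231.4/12 = 519.28 kip·ft.

M_n ≈ 519 kip·ft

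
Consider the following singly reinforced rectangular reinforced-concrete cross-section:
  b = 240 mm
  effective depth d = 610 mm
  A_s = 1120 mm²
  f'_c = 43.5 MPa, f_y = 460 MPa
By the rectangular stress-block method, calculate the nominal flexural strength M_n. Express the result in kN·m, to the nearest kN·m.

T = A_s f_y = 1120 × 460 = 515200 N = 515.2 kN.
From C = T: a = T/(0.85 f'_c b) = 515200/(0.85 × 43.5 × 240) = 58.06 mm.
M_n = T(d − a/2) = 515.2 kN × (610 − 29.03) mm = 299.32 kN·m.

M_n ≈ 299 kN·m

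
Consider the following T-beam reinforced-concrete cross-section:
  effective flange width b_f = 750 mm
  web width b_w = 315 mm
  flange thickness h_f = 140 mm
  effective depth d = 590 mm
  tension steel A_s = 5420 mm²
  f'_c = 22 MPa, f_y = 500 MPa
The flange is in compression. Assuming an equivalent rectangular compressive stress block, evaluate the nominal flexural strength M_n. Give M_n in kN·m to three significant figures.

M_n ≈ 1310 kN·m

Tension: T = A_s f_y = 5420 × 500 = 2710000 N.
Try a within the flange: a = T/(0.85 f'_c b_f) = 2710000/(0.85 × 22 × 750) = 193.23 mm.
a = 193.23 > h_f = 140 mm: the block extends into the web. Split into flange-overhang and web parts.
C_f = 0.85 f'_c (b_f − b_w) h_f = 0.85 × 22 × (750 − 315) × 140 = 1138830 N.
Remaining web compression depth: a_w = (T − C_f)/(0.85 f'_c b_w) = (2710000 − 1138830)/(0.85 × 22 × 315) = 266.73 mm.
M_n = C_f(d − h_f/2) + (T − C_f)(d − a_w/2) = 1138830 × (590 − 70) + 1571170 × (590 − 133.365) = 592.19 + 717.45 = 1309.64 × 10⁶ N·mm.
M_n = 1309.64 kN·m.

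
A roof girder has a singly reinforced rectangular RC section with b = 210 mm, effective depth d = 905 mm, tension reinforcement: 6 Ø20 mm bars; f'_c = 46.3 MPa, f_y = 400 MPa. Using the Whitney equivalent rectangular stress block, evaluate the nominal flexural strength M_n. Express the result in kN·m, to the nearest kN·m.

A_s = 6 × 314 = 1884 mm².
T = A_s f_y = 1884 × 400 = 753600 N = 753.6 kN.
From C = T: a = T/(0.85 f'_c b) = 753600/(0.85 × 46.3 × 210) = 91.18 mm.
M_n = T(d − a/2) = 753.6 kN × (905 − 45.59) mm = 647.65 kN·m.

M_n ≈ 648 kN·m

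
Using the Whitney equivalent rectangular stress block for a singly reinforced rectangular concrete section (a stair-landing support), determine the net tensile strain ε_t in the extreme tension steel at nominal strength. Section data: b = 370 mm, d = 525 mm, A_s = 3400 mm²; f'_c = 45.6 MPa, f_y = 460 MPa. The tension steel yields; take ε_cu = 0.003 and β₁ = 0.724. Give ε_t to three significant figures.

ε_t ≈ 0.00746

a = A_s f_y/(0.85 f'_c b) = 109.06 mm.
β₁ = 0.724, so c = a/β₁ = 109.06/0.724 = 150.64 mm.
From the linear strain diagram with ε_cu = 0.003: ε_t = 0.003 (d − c)/c = 0.003 × (525 − 150.64)/150.64 = 0.00746.
Since ε_t ≥ 0.005, the section is tension-controlled.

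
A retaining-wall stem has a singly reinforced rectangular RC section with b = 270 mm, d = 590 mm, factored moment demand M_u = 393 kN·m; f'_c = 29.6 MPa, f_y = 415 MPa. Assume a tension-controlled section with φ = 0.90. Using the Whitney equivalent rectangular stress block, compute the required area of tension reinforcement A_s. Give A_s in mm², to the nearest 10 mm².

A_s ≈ 1990 mm²

M_n = M_u/φ = 393/0.90 = 436.667 kN·m.
With M_n = 0.85 f'_c a b (d − a/2), solve the quadratic for a:
a = d − √(d² − 2M_n/(0.85 f'_c b)) = 590 − √(590² − 2 × 436.667×10⁶/(0.85 × 29.6 × 270)) = 121.45 mm.
A_s = 0.85 f'_c a b / f_y = 0.85 × 29.6 × 121.45 × 270 / 415 = 1988.0 mm².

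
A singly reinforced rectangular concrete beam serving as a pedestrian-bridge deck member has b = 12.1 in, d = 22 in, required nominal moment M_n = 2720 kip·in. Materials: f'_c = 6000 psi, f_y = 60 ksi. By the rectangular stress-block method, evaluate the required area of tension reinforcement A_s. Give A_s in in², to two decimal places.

A_s ≈ 2.16 in²

From M_n = 0.85 f'_c a b (d − a/2):
a = d − √(d² − 2M_n/(0.85 f'_c b)) = 22 − √(22² − 2 × 2720/(0.85 × 6 × 12.1)) = 2.104 in.
A_s = 0.85 f'_c a b / f_y = 0.85 × 6 × 2.104 × 12.1 / 60 = 2.164 in².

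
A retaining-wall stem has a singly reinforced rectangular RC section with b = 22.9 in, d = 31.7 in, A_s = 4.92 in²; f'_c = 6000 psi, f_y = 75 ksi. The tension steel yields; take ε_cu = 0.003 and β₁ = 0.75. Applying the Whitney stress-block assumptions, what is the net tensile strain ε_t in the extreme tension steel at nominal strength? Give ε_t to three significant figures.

ε_t ≈ 0.0196

a = A_s f_y/(0.85 f'_c b) = 3.160 in.
β₁ = 0.75, so c = a/β₁ = 3.160/0.75 = 4.213 in.
From the linear strain diagram with ε_cu = 0.003: ε_t = 0.003 (d − c)/c = 0.003 × (31.7 − 4.213)/4.213 = 0.0196.
Since ε_t ≥ 0.005, the section is tension-controlled.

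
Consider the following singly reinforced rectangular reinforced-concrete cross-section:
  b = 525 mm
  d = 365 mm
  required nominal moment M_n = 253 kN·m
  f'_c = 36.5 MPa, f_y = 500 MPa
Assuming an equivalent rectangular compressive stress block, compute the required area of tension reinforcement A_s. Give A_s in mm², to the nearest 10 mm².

With M_n = 0.85 f'_c a b (d − a/2), solve the quadratic for a:
a = d − √(d² − 2M_n/(0.85 f'_c b)) = 365 − √(365² − 2 × 253×10⁶/(0.85 × 36.5 × 525)) = 45.38 mm.
A_s = 0.85 f'_c a b / f_y = 0.85 × 36.5 × 45.38 × 525 / 500 = 1478.3 mm².

A_s ≈ 1480 mm²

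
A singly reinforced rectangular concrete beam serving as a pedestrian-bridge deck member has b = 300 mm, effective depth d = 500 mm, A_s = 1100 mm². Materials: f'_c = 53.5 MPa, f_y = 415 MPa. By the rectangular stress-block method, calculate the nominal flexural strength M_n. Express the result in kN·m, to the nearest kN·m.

M_n ≈ 221 kN·m

T = A_s f_y = 1100 × 415 = 456500 N = 456.5 kN.
From C = T: a = T/(0.85 f'_c b) = 456500/(0.85 × 53.5 × 300) = 33.46 mm.
M_n = T(d − a/2) = 456.5 kN × (500 − 16.73) mm = 220.61 kN·m.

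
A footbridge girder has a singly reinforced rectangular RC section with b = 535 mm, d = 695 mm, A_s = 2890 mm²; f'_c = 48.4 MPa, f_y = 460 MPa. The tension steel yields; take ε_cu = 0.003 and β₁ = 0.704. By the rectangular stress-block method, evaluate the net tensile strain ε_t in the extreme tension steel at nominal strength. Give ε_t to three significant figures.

a = A_s f_y/(0.85 f'_c b) = 60.40 mm.
β₁ = 0.704, so c = a/β₁ = 60.40/0.704 = 85.80 mm.
From the linear strain diagram with ε_cu = 0.003: ε_t = 0.003 (d − c)/c = 0.003 × (695 − 85.80)/85.80 = 0.0213.
Since ε_t ≥ 0.005, the section is tension-controlled.

ε_t ≈ 0.0213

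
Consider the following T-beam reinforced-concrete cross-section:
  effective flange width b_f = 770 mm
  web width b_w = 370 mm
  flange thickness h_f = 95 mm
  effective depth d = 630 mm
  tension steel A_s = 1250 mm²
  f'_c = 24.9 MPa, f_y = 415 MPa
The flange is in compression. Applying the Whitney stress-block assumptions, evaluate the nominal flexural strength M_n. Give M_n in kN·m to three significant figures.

Tension: T = A_s f_y = 1250 × 415 = 518750 N.
Try a within the flange: a = T/(0.85 f'_c b_f) = 518750/(0.85 × 24.9 × 770) = 31.83 mm.
Since a = 31.83 ≤ h_f = 95 mm, the stress block lies entirely in the flange; analyse as a rectangular beam of width b_f.
M_n = T(d − a/2) = 518750 × (630 − 15.915) = 318.56 × 10⁶ N·mm.
M_n = 318.56 kN·m.

M_n ≈ 319 kN·m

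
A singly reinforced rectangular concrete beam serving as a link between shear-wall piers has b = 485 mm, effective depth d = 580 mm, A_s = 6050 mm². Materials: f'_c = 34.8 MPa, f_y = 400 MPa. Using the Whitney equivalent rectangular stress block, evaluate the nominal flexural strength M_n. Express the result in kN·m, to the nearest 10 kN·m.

M_n ≈ 1200 kN·m

T = A_s f_y = 6050 × 400 = 2420000 N = 2420 kN.
From C = T: a = T/(0.85 f'_c b) = 2420000/(0.85 × 34.8 × 485) = 168.68 mm.
M_n = T(d − a/2) = 2420 kN × (580 − 84.34) mm = 1199.50 kN·m.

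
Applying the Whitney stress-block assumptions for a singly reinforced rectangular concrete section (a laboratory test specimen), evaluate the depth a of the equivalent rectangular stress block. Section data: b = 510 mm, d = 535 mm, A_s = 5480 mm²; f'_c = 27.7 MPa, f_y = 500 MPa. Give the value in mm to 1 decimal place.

a ≈ 228.2 mm

T = A_s f_y = 5480 × 500 = 2740000 N = 2740 kN.
Setting C = 0.85 f'_c a b equal to T: a = 2740000/(0.85 × 27.7 × 510) = 228.2 mm.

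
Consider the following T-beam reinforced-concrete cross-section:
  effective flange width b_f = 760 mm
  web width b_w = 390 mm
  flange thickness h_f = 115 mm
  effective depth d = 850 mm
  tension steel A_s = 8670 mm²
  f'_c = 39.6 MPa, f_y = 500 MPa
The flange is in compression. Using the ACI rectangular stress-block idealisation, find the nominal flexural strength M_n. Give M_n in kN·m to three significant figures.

M_n ≈ 3280 kN·m

Tension: T = A_s f_y = 8670 × 500 = 4335000 N.
Try a within the flange: a = T/(0.85 f'_c b_f) = 4335000/(0.85 × 39.6 × 760) = 169.46 mm.
a = 169.46 > h_f = 115 mm: the block extends into the web. Split into flange-overhang and web parts.
C_f = 0.85 f'_c (b_f − b_w) h_f = 0.85 × 39.6 × (760 − 390) × 115 = 1432233 N.
Remaining web compression depth: a_w = (T − C_f)/(0.85 f'_c b_w) = (4335000 − 1432233)/(0.85 × 39.6 × 390) = 221.12 mm.
M_n = C_f(d − h_f/2) + (T − C_f)(d − a_w/2) = 1432233 × (850 − 57.5) + 2902767 × (850 − 110.56) = 1135.04 + 2146.42 = 3281.46 × 10⁶ N·mm.
M_n = 3281.46 kN·m.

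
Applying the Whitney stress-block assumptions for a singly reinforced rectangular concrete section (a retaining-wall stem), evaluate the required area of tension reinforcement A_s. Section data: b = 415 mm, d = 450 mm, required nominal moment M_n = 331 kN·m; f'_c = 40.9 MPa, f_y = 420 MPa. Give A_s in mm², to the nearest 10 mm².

With M_n = 0.85 f'_c a b (d − a/2), solve the quadratic for a:
a = d − √(d² − 2M_n/(0.85 f'_c b)) = 450 − √(450² − 2 × 331×10⁶/(0.85 × 40.9 × 415)) = 54.25 mm.
A_s = 0.85 f'_c a b / f_y = 0.85 × 40.9 × 54.25 × 415 / 420 = 1863.5 mm².

A_s ≈ 1860 mm²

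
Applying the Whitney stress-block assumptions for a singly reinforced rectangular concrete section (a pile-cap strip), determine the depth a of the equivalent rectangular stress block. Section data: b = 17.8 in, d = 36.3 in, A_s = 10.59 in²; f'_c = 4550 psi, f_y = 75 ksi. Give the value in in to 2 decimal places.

a ≈ 11.54 in

T = A_s f_y = 10.59 × 75 = 794.25 kips.
a = T/(0.85 f'_c b) = 794.25/(0.85 × 4.55 × 17.8) = 11.54 in.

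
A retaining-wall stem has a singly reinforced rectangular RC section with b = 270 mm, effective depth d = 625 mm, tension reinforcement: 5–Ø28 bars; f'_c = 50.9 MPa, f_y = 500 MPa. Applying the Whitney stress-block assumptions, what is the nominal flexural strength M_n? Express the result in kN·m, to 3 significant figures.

A_s = 5 × 616 = 3080 mm².
T = A_s f_y = 3080 × 500 = 1540000 N = 1540 kN.
From C = T: a = T/(0.85 f'_c b) = 1540000/(0.85 × 50.9 × 270) = 131.83 mm.
M_n = T(d − a/2) = 1540 kN × (625 − 65.915) mm = 860.99 kN·m.

M_n ≈ 861 kN·m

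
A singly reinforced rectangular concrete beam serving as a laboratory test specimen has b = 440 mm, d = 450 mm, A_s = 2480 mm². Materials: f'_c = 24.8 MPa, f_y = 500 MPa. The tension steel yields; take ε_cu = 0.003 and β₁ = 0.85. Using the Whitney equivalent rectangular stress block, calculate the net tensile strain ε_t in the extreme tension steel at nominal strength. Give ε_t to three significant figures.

a = A_s f_y/(0.85 f'_c b) = 133.69 mm.
β₁ = 0.85, so c = a/β₁ = 133.69/0.85 = 157.28 mm.
From the linear strain diagram with ε_cu = 0.003: ε_t = 0.003 (d − c)/c = 0.003 × (450 − 157.28)/157.28 = 0.00558.
Since ε_t ≥ 0.005, the section is tension-controlled.

ε_t ≈ 0.00558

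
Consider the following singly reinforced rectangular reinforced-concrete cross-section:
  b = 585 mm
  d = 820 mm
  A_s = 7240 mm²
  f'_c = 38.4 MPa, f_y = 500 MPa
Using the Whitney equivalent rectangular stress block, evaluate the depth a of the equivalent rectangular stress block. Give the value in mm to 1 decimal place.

a ≈ 189.6 mm

T = A_s f_y = 7240 × 500 = 3620000 N = 3620 kN.
Setting C = 0.85 f'_c a b equal to T: a = 3620000/(0.85 × 38.4 × 585) = 189.6 mm.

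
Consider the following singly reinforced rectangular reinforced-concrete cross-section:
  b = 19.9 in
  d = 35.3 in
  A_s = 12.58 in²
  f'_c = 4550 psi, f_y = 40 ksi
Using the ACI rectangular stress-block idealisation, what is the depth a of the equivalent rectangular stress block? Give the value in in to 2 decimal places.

a ≈ 6.54 in

T = A_s f_y = 12.58 × 40 = 503.2 kips.
a = T/(0.85 f'_c b) = 503.2/(0.85 × 4.55 × 19.9) = 6.54 in.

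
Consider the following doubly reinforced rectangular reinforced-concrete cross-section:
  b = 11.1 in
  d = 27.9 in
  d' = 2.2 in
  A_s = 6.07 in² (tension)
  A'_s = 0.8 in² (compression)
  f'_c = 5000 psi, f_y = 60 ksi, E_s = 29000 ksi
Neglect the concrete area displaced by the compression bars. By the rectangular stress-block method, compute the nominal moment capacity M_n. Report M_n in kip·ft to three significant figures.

Assume both steels yield.
a = (A_s − A'_s) f_y/(0.85 f'_c b) = (6.07 − 0.8) × 60/(0.85 × 5 × 11.1) = 6.703 in.
c = a/β₁ = 6.703/0.8 = 8.379 in; ε'_s = 0.003(c − d')/c = 0.0022 ≥ ε_y = 0.0021, so the compression steel yields.
M_n = (A_s − A'_s) f_y (d − a/2) + A'_s f_y (d − d') = 316.2 × (27.9 − 3.3515) + 48 × (27.9 − 2.2) = 7762.2 + 1233.6 = 8995.8 kip·in = 8995.8/12 = 749.65 kip·ft.

M_n ≈ 750 kip·ft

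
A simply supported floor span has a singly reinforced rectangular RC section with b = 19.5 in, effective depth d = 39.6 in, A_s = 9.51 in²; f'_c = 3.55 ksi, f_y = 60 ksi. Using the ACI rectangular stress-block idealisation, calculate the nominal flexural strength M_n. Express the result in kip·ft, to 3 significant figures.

T = A_s f_y = 9.51 × 60 = 570.6 kips.
a = T/(0.85 f'_c b) = 570.6/(0.85 × 3.55 × 19.5) = 9.697 in.
M_n = T(d − a/2) = 570.6 × (39.6 − 4.8485) = 19829.2 kip·in = 19829.2/12 = 1652.43 kip·ft.

M_n ≈ 1650 kip·ft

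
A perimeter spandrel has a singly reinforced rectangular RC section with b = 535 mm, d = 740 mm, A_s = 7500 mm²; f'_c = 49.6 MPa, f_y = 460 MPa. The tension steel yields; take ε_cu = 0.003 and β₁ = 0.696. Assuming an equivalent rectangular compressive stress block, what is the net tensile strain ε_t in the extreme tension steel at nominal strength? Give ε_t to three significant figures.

a = A_s f_y/(0.85 f'_c b) = 152.96 mm.
β₁ = 0.696, so c = a/β₁ = 152.96/0.696 = 219.77 mm.
From the linear strain diagram with ε_cu = 0.003: ε_t = 0.003 (d − c)/c = 0.003 × (740 − 219.77)/219.77 = 0.00710.
Since ε_t ≥ 0.005, the section is tension-controlled.

ε_t ≈ 0.00710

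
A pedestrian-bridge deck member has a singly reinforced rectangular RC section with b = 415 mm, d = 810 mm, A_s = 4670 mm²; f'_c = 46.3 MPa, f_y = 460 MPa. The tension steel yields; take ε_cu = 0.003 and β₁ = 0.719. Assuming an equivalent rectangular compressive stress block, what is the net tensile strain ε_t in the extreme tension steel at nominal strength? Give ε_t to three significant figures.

a = A_s f_y/(0.85 f'_c b) = 131.53 mm.
β₁ = 0.719, so c = a/β₁ = 131.53/0.719 = 182.93 mm.
From the linear strain diagram with ε_cu = 0.003: ε_t = 0.003 (d − c)/c = 0.003 × (810 − 182.93)/182.93 = 0.0103.
Since ε_t ≥ 0.005, the section is tension-controlled.

ε_t ≈ 0.0103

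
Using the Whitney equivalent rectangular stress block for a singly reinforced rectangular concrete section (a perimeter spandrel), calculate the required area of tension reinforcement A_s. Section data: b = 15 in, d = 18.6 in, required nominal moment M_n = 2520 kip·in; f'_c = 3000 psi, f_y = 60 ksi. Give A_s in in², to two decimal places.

A_s ≈ 2.53 in²

From M_n = 0.85 f'_c a b (d − a/2):
a = d − √(d² − 2M_n/(0.85 f'_c b)) = 18.6 − √(18.6² − 2 × 2520/(0.85 × 3 × 15)) = 3.965 in.
A_s = 0.85 f'_c a b / f_y = 0.85 × 3 × 3.965 × 15 / 60 = 2.528 in².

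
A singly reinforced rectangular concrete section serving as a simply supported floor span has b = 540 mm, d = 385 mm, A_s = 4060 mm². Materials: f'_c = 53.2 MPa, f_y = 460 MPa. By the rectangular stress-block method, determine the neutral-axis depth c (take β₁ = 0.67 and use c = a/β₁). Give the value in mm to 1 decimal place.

c ≈ 114.2 mm

T = A_s f_y = 4060 × 460 = 1867600 N = 1867.6 kN.
Setting C = 0.85 f'_c a b equal to T: a = 1867600/(0.85 × 53.2 × 540) = 76.482 mm.
With β₁ = 0.67, c = a/β₁ = 76.482/0.67 = 114.2 mm.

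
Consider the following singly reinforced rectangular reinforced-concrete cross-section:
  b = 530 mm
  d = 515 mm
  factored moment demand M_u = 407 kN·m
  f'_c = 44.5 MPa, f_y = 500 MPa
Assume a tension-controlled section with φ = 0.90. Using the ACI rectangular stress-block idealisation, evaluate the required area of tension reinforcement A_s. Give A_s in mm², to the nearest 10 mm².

A_s ≈ 1840 mm²

M_n = M_u/φ = 407/0.90 = 452.222 kN·m.
With M_n = 0.85 f'_c a b (d − a/2), solve the quadratic for a:
a = d − √(d² − 2M_n/(0.85 f'_c b)) = 515 − √(515² − 2 × 452.222×10⁶/(0.85 × 44.5 × 530)) = 45.84 mm.
A_s = 0.85 f'_c a b / f_y = 0.85 × 44.5 × 45.84 × 530 / 500 = 1837.9 mm².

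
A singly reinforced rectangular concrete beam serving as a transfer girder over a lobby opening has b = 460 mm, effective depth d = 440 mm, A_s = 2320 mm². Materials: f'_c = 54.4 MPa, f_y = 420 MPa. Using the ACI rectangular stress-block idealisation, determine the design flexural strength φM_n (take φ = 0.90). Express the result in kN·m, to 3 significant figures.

T = A_s f_y = 2320 × 420 = 974400 N = 974.4 kN.
From C = T: a = T/(0.85 f'_c b) = 974400/(0.85 × 54.4 × 460) = 45.81 mm.
M_n = T(d − a/2) = 974.4 kN × (440 − 22.905) mm = 406.42 kN·m.
φM_n = 0.90 × 406.42 = 365.78 kN·m.

φM_n ≈ 366 kN·m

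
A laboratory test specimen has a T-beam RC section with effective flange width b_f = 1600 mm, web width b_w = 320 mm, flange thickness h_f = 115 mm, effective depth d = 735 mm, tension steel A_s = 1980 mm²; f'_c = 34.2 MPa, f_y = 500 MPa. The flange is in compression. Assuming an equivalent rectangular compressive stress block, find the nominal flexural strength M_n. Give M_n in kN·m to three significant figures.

Tension: T = A_s f_y = 1980 × 500 = 990000 N.
Try a within the flange: a = T/(0.85 f'_c b_f) = 990000/(0.85 × 34.2 × 1600) = 21.28 mm.
Since a = 21.28 ≤ h_f = 115 mm, the stress block lies entirely in the flange; analyse as a rectangular beam of width b_f.
M_n = T(d − a/2) = 990000 × (735 − 10.64) = 717.12 × 10⁶ N·mm.
M_n = 717.12 kN·m.

M_n ≈ 717 kN·m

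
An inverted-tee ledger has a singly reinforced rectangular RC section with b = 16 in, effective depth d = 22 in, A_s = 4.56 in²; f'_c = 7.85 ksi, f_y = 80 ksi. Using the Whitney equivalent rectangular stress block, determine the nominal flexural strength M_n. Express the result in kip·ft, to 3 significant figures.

T = A_s f_y = 4.56 × 80 = 364.8 kips.
a = T/(0.85 f'_c b) = 364.8/(0.85 × 7.85 × 16) = 3.417 in.
M_n = T(d − a/2) = 364.8 × (22 − 1.7085) = 7402.3 kip·in = 7402.3/12 = 616.86 kip·ft.

M_n ≈ 617 kip·ft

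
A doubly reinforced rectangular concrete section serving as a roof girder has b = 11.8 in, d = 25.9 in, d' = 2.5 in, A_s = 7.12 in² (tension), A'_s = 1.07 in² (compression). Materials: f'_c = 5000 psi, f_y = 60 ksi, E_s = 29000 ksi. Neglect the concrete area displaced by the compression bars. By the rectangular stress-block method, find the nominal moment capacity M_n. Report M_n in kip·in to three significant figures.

M_n ≈ 9590 kip·in

Assume both steels yield.
a = (A_s − A'_s) f_y/(0.85 f'_c b) = (7.12 − 1.07) × 60/(0.85 × 5 × 11.8) = 7.238 in.
c = a/β₁ = 7.238/0.8 = 9.048 in; ε'_s = 0.003(c − d')/c = 0.0022 ≥ ε_y = 0.0021, so the compression steel yields.
M_n = (A_s − A'_s) f_y (d − a/2) + A'_s f_y (d − d') = 363 × (25.9 − 3.619) + 64.2 × (25.9 − 2.5) = 8088.0 + 1502.3 = 9590.3 kip·in.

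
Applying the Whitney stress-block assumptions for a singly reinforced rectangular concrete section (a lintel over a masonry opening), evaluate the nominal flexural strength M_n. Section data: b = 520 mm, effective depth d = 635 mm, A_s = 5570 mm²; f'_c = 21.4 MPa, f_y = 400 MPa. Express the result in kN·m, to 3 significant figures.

M_n ≈ 1150 kN·m

T = A_s f_y = 5570 × 400 = 2228000 N = 2228 kN.
From C = T: a = T/(0.85 f'_c b) = 2228000/(0.85 × 21.4 × 520) = 235.55 mm.
M_n = T(d − a/2) = 2228 kN × (635 − 117.775) mm = 1152.38 kN·m.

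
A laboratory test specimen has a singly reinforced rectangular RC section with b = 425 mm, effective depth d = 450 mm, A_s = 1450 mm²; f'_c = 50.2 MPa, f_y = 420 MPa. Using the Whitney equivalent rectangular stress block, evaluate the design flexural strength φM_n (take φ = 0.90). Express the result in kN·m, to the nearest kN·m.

T = A_s f_y = 1450 × 420 = 609000 N = 609 kN.
From C = T: a = T/(0.85 f'_c b) = 609000/(0.85 × 50.2 × 425) = 33.58 mm.
M_n = T(d − a/2) = 609 kN × (450 − 16.79) mm = 263.82 kN·m.
φM_n = 0.90 × 263.82 = 237.44 kN·m.

φM_n ≈ 237 kN·m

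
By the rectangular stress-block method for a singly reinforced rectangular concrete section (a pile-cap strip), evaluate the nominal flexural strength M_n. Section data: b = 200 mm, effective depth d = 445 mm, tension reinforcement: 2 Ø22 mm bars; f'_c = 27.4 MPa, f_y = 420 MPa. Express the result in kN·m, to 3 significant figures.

M_n ≈ 131 kN·m

A_s = 2 × 380 = 760 mm².
T = A_s f_y = 760 × 420 = 319200 N = 319.2 kN.
From C = T: a = T/(0.85 f'_c b) = 319200/(0.85 × 27.4 × 200) = 68.53 mm.
M_n = T(d − a/2) = 319.2 kN × (445 − 34.265) mm = 131.11 kN·m.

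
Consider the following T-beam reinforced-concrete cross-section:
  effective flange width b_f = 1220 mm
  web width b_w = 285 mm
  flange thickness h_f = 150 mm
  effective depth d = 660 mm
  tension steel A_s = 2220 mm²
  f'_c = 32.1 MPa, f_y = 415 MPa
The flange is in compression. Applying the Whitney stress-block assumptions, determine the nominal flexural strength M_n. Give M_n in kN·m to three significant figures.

M_n ≈ 595 kN·m

Tension: T = A_s f_y = 2220 × 415 = 921300 N.
Try a within the flange: a = T/(0.85 f'_c b_f) = 921300/(0.85 × 32.1 × 1220) = 27.68 mm.
Since a = 27.68 ≤ h_f = 150 mm, the stress block lies entirely in the flange; analyse as a rectangular beam of width b_f.
M_n = T(d − a/2) = 921300 × (660 − 13.84) = 595.31 × 10⁶ N·mm.
M_n = 595.31 kN·m.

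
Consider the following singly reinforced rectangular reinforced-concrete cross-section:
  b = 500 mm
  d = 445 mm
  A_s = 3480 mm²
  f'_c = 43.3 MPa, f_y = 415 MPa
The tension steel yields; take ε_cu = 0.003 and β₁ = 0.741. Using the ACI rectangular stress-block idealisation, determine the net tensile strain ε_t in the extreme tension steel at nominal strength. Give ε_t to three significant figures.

ε_t ≈ 0.00961

a = A_s f_y/(0.85 f'_c b) = 78.48 mm.
β₁ = 0.741, so c = a/β₁ = 78.48/0.741 = 105.91 mm.
From the linear strain diagram with ε_cu = 0.003: ε_t = 0.003 (d − c)/c = 0.003 × (445 − 105.91)/105.91 = 0.00961.
Since ε_t ≥ 0.005, the section is tension-controlled.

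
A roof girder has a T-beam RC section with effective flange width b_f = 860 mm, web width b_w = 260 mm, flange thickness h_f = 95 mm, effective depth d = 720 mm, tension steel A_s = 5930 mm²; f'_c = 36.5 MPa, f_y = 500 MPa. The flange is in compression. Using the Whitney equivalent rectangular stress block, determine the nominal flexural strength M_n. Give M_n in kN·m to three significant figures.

Tension: T = A_s f_y = 5930 × 500 = 2965000 N.
Try a within the flange: a = T/(0.85 f'_c b_f) = 2965000/(0.85 × 36.5 × 860) = 111.13 mm.
a = 111.13 > h_f = 95 mm: the block extends into the web. Split into flange-overhang and web parts.
C_f = 0.85 f'_c (b_f − b_w) h_f = 0.85 × 36.5 × (860 − 260) × 95 = 1768425 N.
Remaining web compression depth: a_w = (T − C_f)/(0.85 f'_c b_w) = (2965000 − 1768425)/(0.85 × 36.5 × 260) = 148.34 mm.
M_n = C_f(d − h_f/2) + (T − C_f)(d − a_w/2) = 1768425 × (720 − 47.5) + 1196575 × (720 − 74.17) = 1189.27 + 772.78 = 1962.05 × 10⁶ N·mm.
M_n = 1962.05 kN·m.

M_n ≈ 1960 kN·m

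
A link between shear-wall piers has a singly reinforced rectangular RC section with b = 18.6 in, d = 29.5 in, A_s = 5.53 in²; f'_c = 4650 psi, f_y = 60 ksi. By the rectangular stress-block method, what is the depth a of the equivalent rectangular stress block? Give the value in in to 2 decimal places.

a ≈ 4.51 in

T = A_s f_y = 5.53 × 60 = 331.8 kips.
a = T/(0.85 f'_c b) = 331.8/(0.85 × 4.65 × 18.6) = 4.51 in.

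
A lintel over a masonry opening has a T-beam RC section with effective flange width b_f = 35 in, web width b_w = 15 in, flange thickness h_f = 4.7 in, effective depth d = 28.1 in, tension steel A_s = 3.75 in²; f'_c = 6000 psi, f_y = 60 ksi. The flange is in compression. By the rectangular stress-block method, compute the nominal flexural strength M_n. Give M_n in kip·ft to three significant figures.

M_n ≈ 515 kip·ft

Tension: T = A_s f_y = 3.75 × 60 = 225 kips.
Try a within the flange: a = T/(0.85 f'_c b_f) = 225/(0.85 × 6 × 35) = 1.261 in.
Since a = 1.261 ≤ h_f = 4.7 in, the stress block lies entirely in the flange; analyse as a rectangular beam of width b_f.
M_n = T(d − a/2) = 225 × (28.1 − 0.6305) = 6180.6 kip·in.
M_n = 6180.6/12 = 515.05 kip·ft.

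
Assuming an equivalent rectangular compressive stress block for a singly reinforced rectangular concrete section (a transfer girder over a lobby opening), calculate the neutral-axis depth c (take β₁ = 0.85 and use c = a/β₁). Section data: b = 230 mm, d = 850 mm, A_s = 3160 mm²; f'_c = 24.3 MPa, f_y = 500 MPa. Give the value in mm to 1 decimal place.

c ≈ 391.3 mm

T = A_s f_y = 3160 × 500 = 1580000 N = 1580 kN.
Setting C = 0.85 f'_c a b equal to T: a = 1580000/(0.85 × 24.3 × 230) = 332.586 mm.
With β₁ = 0.85, c = a/β₁ = 332.586/0.85 = 391.3 mm.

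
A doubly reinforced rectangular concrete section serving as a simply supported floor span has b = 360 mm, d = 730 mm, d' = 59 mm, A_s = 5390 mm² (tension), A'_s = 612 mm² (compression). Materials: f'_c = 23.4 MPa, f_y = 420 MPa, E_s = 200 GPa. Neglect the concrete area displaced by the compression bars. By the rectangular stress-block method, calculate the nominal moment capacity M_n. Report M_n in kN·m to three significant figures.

Assume both tension and compression steel yield.
Net tension couple steel: A_s − A'_s = 4778 mm².
a = (A_s − A'_s) f_y / (0.85 f'_c b) = 2006760/(0.85 × 23.4 × 360) = 280.26 mm.
c = a/β₁ = 280.26/0.85 = 329.72 mm; ε'_s = 0.003(c − d')/c = 0.0025 ≥ f_y/E_s = 0.0021, so compression steel does yield.
M_n = (A_s − A'_s) f_y (d − a/2) + A'_s f_y (d − d') = [2006760 × (730 − 140.13) + 257040 × (730 − 59)] × 10⁻⁶ = 1183.73 + 172.47 = 1356.20 kN·m.

M_n ≈ 1360 kN·m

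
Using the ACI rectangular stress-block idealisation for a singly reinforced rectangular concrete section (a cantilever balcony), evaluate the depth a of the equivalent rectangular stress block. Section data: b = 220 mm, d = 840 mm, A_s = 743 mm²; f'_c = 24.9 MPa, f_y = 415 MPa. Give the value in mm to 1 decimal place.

a ≈ 66.2 mm

T = A_s f_y = 743 × 415 = 308345 N = 308.345 kN.
Setting C = 0.85 f'_c a b equal to T: a = 308345/(0.85 × 24.9 × 220) = 66.2 mm.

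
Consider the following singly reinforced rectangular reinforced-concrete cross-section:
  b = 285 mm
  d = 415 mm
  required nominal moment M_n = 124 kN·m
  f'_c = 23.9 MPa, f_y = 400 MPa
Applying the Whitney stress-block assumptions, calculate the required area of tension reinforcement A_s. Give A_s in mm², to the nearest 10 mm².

With M_n = 0.85 f'_c a b (d − a/2), solve the quadratic for a:
a = d − √(d² − 2M_n/(0.85 f'_c b)) = 415 − √(415² − 2 × 124×10⁶/(0.85 × 23.9 × 285)) = 55.29 mm.
A_s = 0.85 f'_c a b / f_y = 0.85 × 23.9 × 55.29 × 285 / 400 = 800.3 mm².

A_s ≈ 800 mm²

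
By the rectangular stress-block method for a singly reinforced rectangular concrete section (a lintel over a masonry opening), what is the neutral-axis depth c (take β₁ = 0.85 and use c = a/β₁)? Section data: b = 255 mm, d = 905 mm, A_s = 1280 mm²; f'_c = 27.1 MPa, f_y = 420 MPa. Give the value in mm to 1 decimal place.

c ≈ 107.7 mm

T = A_s f_y = 1280 × 420 = 537600 N = 537.6 kN.
Setting C = 0.85 f'_c a b equal to T: a = 537600/(0.85 × 27.1 × 255) = 91.523 mm.
With β₁ = 0.85, c = a/β₁ = 91.523/0.85 = 107.7 mm.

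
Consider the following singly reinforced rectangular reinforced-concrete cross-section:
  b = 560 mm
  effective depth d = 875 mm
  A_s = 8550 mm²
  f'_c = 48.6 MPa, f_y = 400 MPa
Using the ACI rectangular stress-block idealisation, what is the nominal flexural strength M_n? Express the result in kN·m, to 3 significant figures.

M_n ≈ 2740 kN·m

T = A_s f_y = 8550 × 400 = 3420000 N = 3420 kN.
From C = T: a = T/(0.85 f'_c b) = 3420000/(0.85 × 48.6 × 560) = 147.84 mm.
M_n = T(d − a/2) = 3420 kN × (875 − 73.92) mm = 2739.69 kN·m.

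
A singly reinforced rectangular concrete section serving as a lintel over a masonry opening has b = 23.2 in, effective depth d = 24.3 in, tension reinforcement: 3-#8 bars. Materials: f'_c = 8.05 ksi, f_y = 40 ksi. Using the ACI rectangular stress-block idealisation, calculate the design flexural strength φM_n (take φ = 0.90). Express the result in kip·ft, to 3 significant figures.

A_s = 3 × 0.79 = 2.37 in².
T = A_s f_y = 2.37 × 40 = 94.8 kips.
a = T/(0.85 f'_c b) = 94.8/(0.85 × 8.05 × 23.2) = 0.597 in.
M_n = T(d − a/2) = 94.8 × (24.3 − 0.2985) = 2275.3 kip·in = 2275.3/12 = 189.61 kip·ft.
φM_n = 0.90 × 189.61 = 170.65 kip·ft.

φM_n ≈ 171 kip·ft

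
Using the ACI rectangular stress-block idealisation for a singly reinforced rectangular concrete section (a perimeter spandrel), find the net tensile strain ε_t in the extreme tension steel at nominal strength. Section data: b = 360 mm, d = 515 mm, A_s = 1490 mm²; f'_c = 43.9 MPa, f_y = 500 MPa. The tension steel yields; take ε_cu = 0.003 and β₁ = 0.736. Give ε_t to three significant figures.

a = A_s f_y/(0.85 f'_c b) = 55.46 mm.
β₁ = 0.736, so c = a/β₁ = 55.46/0.736 = 75.35 mm.
From the linear strain diagram with ε_cu = 0.003: ε_t = 0.003 (d − c)/c = 0.003 × (515 − 75.35)/75.35 = 0.0175.
Since ε_t ≥ 0.005, the section is tension-controlled.

ε_t ≈ 0.0175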